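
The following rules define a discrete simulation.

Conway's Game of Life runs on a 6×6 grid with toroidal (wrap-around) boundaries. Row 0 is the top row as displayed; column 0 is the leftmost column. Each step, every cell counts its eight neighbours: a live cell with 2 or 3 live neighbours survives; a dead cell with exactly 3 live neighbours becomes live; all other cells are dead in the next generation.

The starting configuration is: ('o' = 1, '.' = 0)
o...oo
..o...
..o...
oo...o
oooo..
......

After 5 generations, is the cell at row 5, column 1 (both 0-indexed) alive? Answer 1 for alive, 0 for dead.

0) o...oo
..o...
..o...
oo...o
oooo..
......
1) .....o
.o.o.o
o.o...
...o.o
..o..o
..ooo.
2) o....o
.oo.oo
oooo.o
oooooo
..o..o
..oooo
3) ......
......
......
......
......
.ooo..
4) ..o...
......
......
......
..o...
..o...
5) ......
......
......
......
......
.ooo..

1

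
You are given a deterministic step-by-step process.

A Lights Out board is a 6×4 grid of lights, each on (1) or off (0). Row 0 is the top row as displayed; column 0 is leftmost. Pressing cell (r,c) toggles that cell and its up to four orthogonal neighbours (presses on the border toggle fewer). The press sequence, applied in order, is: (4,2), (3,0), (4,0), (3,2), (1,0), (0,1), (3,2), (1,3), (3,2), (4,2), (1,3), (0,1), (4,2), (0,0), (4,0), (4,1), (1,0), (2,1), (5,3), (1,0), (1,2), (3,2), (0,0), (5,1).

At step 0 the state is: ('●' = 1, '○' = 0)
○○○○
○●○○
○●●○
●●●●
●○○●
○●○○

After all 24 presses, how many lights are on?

15

step 0: ○○○○
○●○○
○●●○
●●●●
●○○●
○●○○
step 1: ○○○○
○●○○
○●●○
●●○●
●●●○
○●●○
step 2: ○○○○
○●○○
●●●○
○○○●
○●●○
○●●○
step 3: ○○○○
○●○○
●●●○
●○○●
●○●○
●●●○
step 4: ○○○○
○●○○
●●○○
●●●○
●○○○
●●●○
step 5: ●○○○
●○○○
○●○○
●●●○
●○○○
●●●○
step 6: ○●●○
●●○○
○●○○
●●●○
●○○○
●●●○
step 7: ○●●○
●●○○
○●●○
●○○●
●○●○
●●●○
step 8: ○●●●
●●●●
○●●●
●○○●
●○●○
●●●○
step 9: ○●●●
●●●●
○●○●
●●●○
●○○○
●●●○
step 10: ○●●●
●●●●
○●○●
●●○○
●●●●
●●○○
step 11: ○●●○
●●○○
○●○○
●●○○
●●●●
●●○○
step 12: ●○○○
●○○○
○●○○
●●○○
●●●●
●●○○
step 13: ●○○○
●○○○
○●○○
●●●○
●○○○
●●●○
step 14: ○●○○
○○○○
○●○○
●●●○
●○○○
●●●○
step 15: ○●○○
○○○○
○●○○
○●●○
○●○○
○●●○
step 16: ○●○○
○○○○
○●○○
○○●○
●○●○
○○●○
step 17: ●●○○
●●○○
●●○○
○○●○
●○●○
○○●○
step 18: ●●○○
●○○○
○○●○
○●●○
●○●○
○○●○
step 19: ●●○○
●○○○
○○●○
○●●○
●○●●
○○○●
step 20: ○●○○
○●○○
●○●○
○●●○
●○●●
○○○●
step 21: ○●●○
○○●●
●○○○
○●●○
●○●●
○○○●
step 22: ○●●○
○○●●
●○●○
○○○●
●○○●
○○○●
step 23: ●○●○
●○●●
●○●○
○○○●
●○○●
○○○●
step 24: ●○●○
●○●●
●○●○
○○○●
●●○●
●●●●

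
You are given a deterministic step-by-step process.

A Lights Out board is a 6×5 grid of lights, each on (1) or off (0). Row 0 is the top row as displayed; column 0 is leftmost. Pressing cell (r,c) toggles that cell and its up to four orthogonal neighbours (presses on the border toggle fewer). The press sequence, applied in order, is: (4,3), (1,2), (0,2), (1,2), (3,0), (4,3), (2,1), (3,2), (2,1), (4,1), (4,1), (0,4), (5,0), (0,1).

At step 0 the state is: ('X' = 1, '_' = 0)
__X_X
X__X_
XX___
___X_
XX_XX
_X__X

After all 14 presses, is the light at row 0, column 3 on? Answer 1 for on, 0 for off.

k=0  __X_X
X__X_
XX___
___X_
XX_XX
_X__X
k=1  __X_X
X__X_
XX___
_____
XXX__
_X_XX
k=2  ____X
XXX__
XXX__
_____
XXX__
_X_XX
k=3  _XXXX
XX___
XXX__
_____
XXX__
_X_XX
k=4  _X_XX
X_XX_
XX___
_____
XXX__
_X_XX
k=5  _X_XX
X_XX_
_X___
XX___
_XX__
_X_XX
k=6  _X_XX
X_XX_
_X___
XX_X_
_X_XX
_X__X
k=7  _X_XX
XXXX_
X_X__
X__X_
_X_XX
_X__X
k=8  _X_XX
XXXX_
X____
XXX__
_XXXX
_X__X
k=9  _X_XX
X_XX_
_XX__
X_X__
_XXXX
_X__X
k=10  _X_XX
X_XX_
_XX__
XXX__
X__XX
____X
k=11  _X_XX
X_XX_
_XX__
X_X__
_XXXX
_X__X
k=12  _X___
X_XXX
_XX__
X_X__
_XXXX
_X__X
k=13  _X___
X_XXX
_XX__
X_X__
XXXXX
X___X
k=14  X_X__
XXXXX
_XX__
X_X__
XXXXX
X___X

0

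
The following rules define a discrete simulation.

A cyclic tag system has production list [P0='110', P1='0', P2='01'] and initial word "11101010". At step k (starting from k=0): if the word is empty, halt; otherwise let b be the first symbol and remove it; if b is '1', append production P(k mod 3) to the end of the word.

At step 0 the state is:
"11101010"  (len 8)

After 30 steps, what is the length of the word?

k=0  "11101010"  (len 8)
k=1  "1101010110"  (len 10)
k=2  "1010101100"  (len 10)
k=3  "01010110001"  (len 11)
k=4  "1010110001"  (len 10)
k=5  "0101100010"  (len 10)
k=6  "101100010"  (len 9)
k=7  "01100010110"  (len 11)
k=8  "1100010110"  (len 10)
k=9  "10001011001"  (len 11)
k=10  "0001011001110"  (len 13)
k=11  "001011001110"  (len 12)
k=12  "01011001110"  (len 11)
k=13  "1011001110"  (len 10)
k=14  "0110011100"  (len 10)
k=15  "110011100"  (len 9)
k=16  "10011100110"  (len 11)
k=17  "00111001100"  (len 11)
k=18  "0111001100"  (len 10)
k=19  "111001100"  (len 9)
k=20  "110011000"  (len 9)
k=21  "1001100001"  (len 10)
k=22  "001100001110"  (len 12)
k=23  "01100001110"  (len 11)
k=24  "1100001110"  (len 10)
k=25  "100001110110"  (len 12)
k=26  "000011101100"  (len 12)
k=27  "00011101100"  (len 11)
k=28  "0011101100"  (len 10)
k=29  "011101100"  (len 9)
k=30  "11101100"  (len 8)

8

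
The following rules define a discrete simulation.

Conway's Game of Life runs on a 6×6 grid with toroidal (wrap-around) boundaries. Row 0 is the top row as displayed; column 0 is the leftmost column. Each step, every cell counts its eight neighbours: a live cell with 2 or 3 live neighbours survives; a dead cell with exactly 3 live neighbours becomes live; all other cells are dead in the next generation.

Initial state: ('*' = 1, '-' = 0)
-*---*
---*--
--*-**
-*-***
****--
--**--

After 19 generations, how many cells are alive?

14

k=0  -*---*
---*--
--*-**
-*-***
****--
--**--
k=1  ---**-
*-**-*
*-*--*
------
*----*
---**-
k=2  ------
*-*---
*-****
-*----
----**
---*--
k=3  ------
*-*-*-
*-****
-**---
----*-
----*-
k=4  ---*-*
*-*-*-
*---*-
***---
---*--
------
k=5  ---***
**--*-
*-*---
****-*
-**---
----*-
k=6  *--*--
***-*-
----*-
---*-*
----**
--*-**
k=7  *-----
***-*-
***-*-
---*-*
*-----
*-----
k=8  *-----
--*---
----*-
--****
*----*
**---*
k=9  *----*
------
--*-**
*--*--
--**--
-*----
k=10  *-----
*---*-
---***
-*---*
-***--
***---
k=11  *-----
*--**-
---*--
-*---*
---*--
*--*--
k=12  **-**-
---***
*-**-*
--*-*-
*-*-*-
------
k=13  *-**--
------
***---
*-*-*-
-*---*
*-*-*-
k=14  --**-*
*--*--
*-**-*
--**--
--*-*-
*-*-*-
k=15  *-*--*
*-----
*----*
-----*
--*-**
--*-*-
k=16  *--*-*
------
*----*
------
----**
*-*-*-
k=17  **-***
----*-
------
*---*-
---***
**----
k=18  -****-
*--**-
-----*
---**-
-*-**-
-*----
k=19  **--**
**----
-----*
--**-*
---**-
**----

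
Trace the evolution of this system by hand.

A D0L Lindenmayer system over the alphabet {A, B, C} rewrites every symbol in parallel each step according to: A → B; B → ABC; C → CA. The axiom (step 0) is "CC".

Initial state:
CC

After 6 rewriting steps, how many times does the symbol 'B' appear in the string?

32

k=0  CC
k=1  CACA
k=2  CABCAB
k=3  CABABCCABABC
k=4  CABABCBABCCACABABCBABCCA
k=5  CABABCBABCCAABCBABCCACABCABABCBABCCAABCBABCCACAB
k=6  CABABCBABCCAABCBABCCACABBABCCAABCBABCCACABCABABCCABABCBABCCAABCBABCCACABBABCCAABCBABCCACABCABABC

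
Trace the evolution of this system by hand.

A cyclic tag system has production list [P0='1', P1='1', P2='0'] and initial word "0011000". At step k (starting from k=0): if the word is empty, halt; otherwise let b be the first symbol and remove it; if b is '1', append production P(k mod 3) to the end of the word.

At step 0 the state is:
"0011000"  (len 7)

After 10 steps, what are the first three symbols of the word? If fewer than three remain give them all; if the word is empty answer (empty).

t=0: "0011000"  (len 7)
t=1: "011000"  (len 6)
t=2: "11000"  (len 5)
t=3: "10000"  (len 5)
t=4: "00001"  (len 5)
t=5: "0001"  (len 4)
t=6: "001"  (len 3)
t=7: "01"  (len 2)
t=8: "1"  (len 1)
t=9: "0"  (len 1)
t=10: (halted — word empty)

(empty)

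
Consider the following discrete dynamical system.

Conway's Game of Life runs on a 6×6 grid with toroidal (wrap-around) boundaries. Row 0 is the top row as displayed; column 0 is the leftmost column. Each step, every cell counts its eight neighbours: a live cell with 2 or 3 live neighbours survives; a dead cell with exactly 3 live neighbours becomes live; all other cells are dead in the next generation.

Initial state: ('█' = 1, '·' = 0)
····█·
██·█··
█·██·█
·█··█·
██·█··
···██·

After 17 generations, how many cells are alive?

k=0  ····█·
██·█··
█·██·█
·█··█·
██·█··
···██·
k=1  ··█·██
██·█··
···█·█
····█·
██·█·█
··████
k=2  ······
██·█··
█·██·█
··██··
██····
······
k=3  ······
██·███
█····█
···███
·██···
······
k=4  █···██
·█··█·
·██···
·█████
··███·
······
k=5  █···██
·████·
·····█
█····█
·█···█
······
k=6  ███·██
·███··
·███·█
····██
·····█
····█·
k=7  █···██
······
·█···█
··██·█
·····█
·█·██·
k=8  █··███
····█·
█·█·█·
··█··█
█····█
···█··
k=9  ···█·█
██····
·█··█·
···██·
█···██
···█··
k=10  █·█·█·
███·██
██████
█··█··
·····█
█··█··
k=11  ··█·█·
······
······
···█··
█···██
██·██·
k=12  ·██·██
······
······
····██
███···
███···
k=13  ··██·█
······
······
██···█
··██··
······
k=14  ······
······
█·····
███···
███···
····█·
k=15  ······
······
█·····
··█··█
█·██·█
·█····
k=16  ······
······
······
··████
█·████
███···
k=17  ·█····
······
···██·
███···
······
█·█·█·

9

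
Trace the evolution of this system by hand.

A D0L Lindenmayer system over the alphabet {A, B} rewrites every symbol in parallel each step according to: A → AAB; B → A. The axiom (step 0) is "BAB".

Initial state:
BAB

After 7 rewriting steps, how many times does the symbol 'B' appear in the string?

309

t=0: BAB
t=1: AAABA
t=2: AABAABAABAAAB
t=3: AABAABAAABAABAAABAABAAABAABAABA
t=4: AABAABAAABAABAAABAABAABAAABAABAAABAABAABAAABAABAAABAABAABAAABAABAAABAABAAAB
t=5: AABAABAAABAABAAABAABAABAAABAABAAABAABAABAAABAABAAABAABAAAB…AABAABAAABAABAAABAABAABAAABAABAAABAABAABAAABAABAAABAABAABA  (len 181)
t=6: AABAABAAABAABAAABAABAABAAABAABAAABAABAABAAABAABAAABAABAAAB…AABAABAAABAABAAABAABAABAAABAABAAABAABAABAAABAABAAABAABAAAB  (len 437)
t=7: AABAABAAABAABAAABAABAABAAABAABAAABAABAABAAABAABAAABAABAAAB…AABAABAAABAABAAABAABAABAAABAABAAABAABAABAAABAABAAABAABAABA  (len 1055)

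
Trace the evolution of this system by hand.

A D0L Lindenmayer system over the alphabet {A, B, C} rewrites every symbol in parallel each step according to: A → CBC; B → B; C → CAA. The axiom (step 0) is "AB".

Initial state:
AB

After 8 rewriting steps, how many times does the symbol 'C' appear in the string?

882

t=0: AB
t=1: CBCB
t=2: CAABCAAB
t=3: CAACBCCBCBCAACBCCBCB
t=4: CAACBCCBCCAABCAACAABCAABCAACBCCBCCAABCAACAABCAAB
t=5: CAACBCCBCCAABCAACAABCAACAACBCCBCBCAACBCCBCCAACBCCBCBCAACBC…BCCBCCAABCAACAABCAACAACBCCBCBCAACBCCBCCAACBCCBCBCAACBCCBCB  (len 124)
t=6: CAACBCCBCCAABCAACAABCAACAACBCCBCBCAACBCCBCCAACBCCBCBCAACBC…CAACAABCAACAACBCCBCCAABCAACAABCAABCAACBCCBCCAABCAACAABCAAB  (len 312)
t=7: CAACBCCBCCAABCAACAABCAACAACBCCBCBCAACBCCBCCAACBCCBCBCAACBC…BCCBCCAABCAACAABCAACAACBCCBCBCAACBCCBCCAACBCCBCBCAACBCCBCB  (len 804)
t=8: CAACBCCBCCAABCAACAABCAACAACBCCBCBCAACBCCBCCAACBCCBCBCAACBC…CAACAABCAACAACBCCBCCAABCAACAABCAABCAACBCCBCCAABCAACAABCAAB  (len 2048)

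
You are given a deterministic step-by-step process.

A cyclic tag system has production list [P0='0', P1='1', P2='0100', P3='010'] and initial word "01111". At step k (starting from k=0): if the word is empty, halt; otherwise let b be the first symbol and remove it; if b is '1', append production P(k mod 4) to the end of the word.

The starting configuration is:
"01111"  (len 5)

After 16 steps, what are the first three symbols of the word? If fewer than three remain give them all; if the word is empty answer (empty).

100

t=0: "01111"  (len 5)
t=1: "1111"  (len 4)
t=2: "1111"  (len 4)
t=3: "1110100"  (len 7)
t=4: "110100010"  (len 9)
t=5: "101000100"  (len 9)
t=6: "010001001"  (len 9)
t=7: "10001001"  (len 8)
t=8: "0001001010"  (len 10)
t=9: "001001010"  (len 9)
t=10: "01001010"  (len 8)
t=11: "1001010"  (len 7)
t=12: "001010010"  (len 9)
t=13: "01010010"  (len 8)
t=14: "1010010"  (len 7)
t=15: "0100100100"  (len 10)
t=16: "100100100"  (len 9)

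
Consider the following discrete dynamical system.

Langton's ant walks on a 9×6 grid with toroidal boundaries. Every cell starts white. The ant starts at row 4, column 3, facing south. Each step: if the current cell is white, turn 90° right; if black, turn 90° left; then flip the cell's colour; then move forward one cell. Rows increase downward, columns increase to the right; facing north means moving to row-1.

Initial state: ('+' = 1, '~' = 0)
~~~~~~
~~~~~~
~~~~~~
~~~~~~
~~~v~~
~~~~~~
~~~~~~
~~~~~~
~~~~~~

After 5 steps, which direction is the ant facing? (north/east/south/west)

0) ~~~~~~
~~~~~~
~~~~~~
~~~~~~
~~~v~~
~~~~~~
~~~~~~
~~~~~~
~~~~~~
1) ~~~~~~
~~~~~~
~~~~~~
~~~~~~
~~<+~~
~~~~~~
~~~~~~
~~~~~~
~~~~~~
2) ~~~~~~
~~~~~~
~~~~~~
~~^~~~
~~++~~
~~~~~~
~~~~~~
~~~~~~
~~~~~~
3) ~~~~~~
~~~~~~
~~~~~~
~~+>~~
~~++~~
~~~~~~
~~~~~~
~~~~~~
~~~~~~
4) ~~~~~~
~~~~~~
~~~~~~
~~++~~
~~+v~~
~~~~~~
~~~~~~
~~~~~~
~~~~~~
5) ~~~~~~
~~~~~~
~~~~~~
~~++~~
~~+~>~
~~~~~~
~~~~~~
~~~~~~
~~~~~~

east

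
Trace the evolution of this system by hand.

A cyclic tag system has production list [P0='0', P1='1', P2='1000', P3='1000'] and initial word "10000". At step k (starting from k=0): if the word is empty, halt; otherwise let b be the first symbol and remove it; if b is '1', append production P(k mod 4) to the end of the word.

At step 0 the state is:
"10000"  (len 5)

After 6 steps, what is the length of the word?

k=0  "10000"  (len 5)
k=1  "00000"  (len 5)
k=2  "0000"  (len 4)
k=3  "000"  (len 3)
k=4  "00"  (len 2)
k=5  "0"  (len 1)
k=6  (halted — word empty)

0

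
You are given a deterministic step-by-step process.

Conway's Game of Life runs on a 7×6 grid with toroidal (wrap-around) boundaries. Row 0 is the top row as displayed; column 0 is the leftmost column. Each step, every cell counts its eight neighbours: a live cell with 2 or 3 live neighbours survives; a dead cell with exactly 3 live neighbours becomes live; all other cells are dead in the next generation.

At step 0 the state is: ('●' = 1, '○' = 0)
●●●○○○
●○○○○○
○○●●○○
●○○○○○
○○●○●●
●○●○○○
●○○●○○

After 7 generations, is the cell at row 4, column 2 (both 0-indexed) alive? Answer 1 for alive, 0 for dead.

0

gen 0: ●●●○○○
●○○○○○
○○●●○○
●○○○○○
○○●○●●
●○●○○○
●○○●○○
gen 1: ●○●○○●
●○○●○○
○●○○○○
○●●○●●
●○○●○●
●○●○●○
●○○●○●
gen 2: ○○●●○○
●○●○○●
○●○●●●
○●●●●●
○○○○○○
○○●○○○
○○●●○○
gen 3: ○○○○●○
●○○○○●
○○○○○○
○●○○○●
○●○○●○
○○●●○○
○●○○○○
gen 4: ●○○○○●
○○○○○●
○○○○○●
●○○○○○
●●○●●○
○●●●○○
○○●●○○
gen 5: ●○○○●●
○○○○●●
●○○○○●
●●○○●○
●○○●●●
●○○○○○
●○○●●○
gen 6: ●○○○○○
○○○○○○
○●○○○○
○●○●○○
○○○●●○
●●○○○○
●●○●●○
gen 7: ●●○○○●
○○○○○○
○○●○○○
○○○●●○
●●○●●○
●●○○○○
○○●○○○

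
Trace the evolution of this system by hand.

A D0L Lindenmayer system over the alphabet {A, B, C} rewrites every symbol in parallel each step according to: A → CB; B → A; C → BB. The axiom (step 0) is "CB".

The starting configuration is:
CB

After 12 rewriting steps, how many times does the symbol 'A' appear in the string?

0) CB
1) BBA
2) AACB
3) CBCBBBA
4) BBABBAAACB
5) AACBAACBCBCBBBA
6) CBCBBBACBCBBBABBABBAAACB
7) BBABBAAACBBBABBAAACBAACBAACBCBCBBBA
8) AACBAACBCBCBBBAAACBAACBCBCBBBACBCBBBACBCBBBABBABBAAACB
9) CBCBBBACBCBBBABBABBAAACBCBCBBBACBCBBBABBABBAAACBBBABBAAACBBBABBAAACBAACBAACBCBCBBBA
10) BBABBAAACBBBABBAAACBAACBAACBCBCBBBABBABBAAACBBBABBAAACBAAC…BBBAAACBAACBCBCBBBAAACBAACBCBCBBBACBCBBBACBCBBBABBABBAAACB  (len 124)
11) AACBAACBCBCBBBAAACBAACBCBCBBBACBCBBBACBCBBBABBABBAAACBAACB…BCBBBACBCBBBABBABBAAACBBBABBAAACBBBABBAAACBAACBAACBCBCBBBA  (len 191)
12) CBCBBBACBCBBBABBABBAAACBCBCBBBACBCBBBABBABBAAACBBBABBAAACB…BBBAAACBAACBCBCBBBAAACBAACBCBCBBBACBCBBBACBCBBBABBABBAAACB  (len 290)

92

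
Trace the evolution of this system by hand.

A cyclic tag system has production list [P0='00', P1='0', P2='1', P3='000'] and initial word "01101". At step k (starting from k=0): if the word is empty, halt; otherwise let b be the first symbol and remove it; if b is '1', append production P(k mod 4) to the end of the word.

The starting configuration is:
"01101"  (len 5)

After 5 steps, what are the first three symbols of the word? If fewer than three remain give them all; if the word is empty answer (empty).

0) "01101"  (len 5)
1) "1101"  (len 4)
2) "1010"  (len 4)
3) "0101"  (len 4)
4) "101"  (len 3)
5) "0100"  (len 4)

010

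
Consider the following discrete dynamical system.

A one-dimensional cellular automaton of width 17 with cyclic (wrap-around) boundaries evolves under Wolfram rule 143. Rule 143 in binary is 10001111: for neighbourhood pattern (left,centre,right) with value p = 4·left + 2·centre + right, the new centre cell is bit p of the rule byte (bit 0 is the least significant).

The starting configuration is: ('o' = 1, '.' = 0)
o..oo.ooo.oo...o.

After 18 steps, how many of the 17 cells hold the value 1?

k=0  o..oo.ooo.oo...o.
k=1  o.oo..oo..o..ooo.
k=2  o.o..oo..oo.ooo..
k=3  o.o.oo..oo..oo..o
k=4  ..o.o..oo..oo..oo
k=5  .oo.o.oo..oo..oo.
k=6  oo..o.o..oo..oo..
k=7  o..oo.o.oo..oo..o
k=8  ..oo..o.o..oo..oo
k=9  .oo..oo.o.oo..oo.
k=10  oo..oo..o.o..oo..
k=11  o..oo..oo.o.oo..o
k=12  ..oo..oo..o.o..oo
k=13  .oo..oo..oo.o.oo.
k=14  oo..oo..oo..o.o..
k=15  o..oo..oo..oo.o.o
k=16  ..oo..oo..oo..o.o
k=17  .oo..oo..oo..oo.o
k=18  .o..oo..oo..oo..o

8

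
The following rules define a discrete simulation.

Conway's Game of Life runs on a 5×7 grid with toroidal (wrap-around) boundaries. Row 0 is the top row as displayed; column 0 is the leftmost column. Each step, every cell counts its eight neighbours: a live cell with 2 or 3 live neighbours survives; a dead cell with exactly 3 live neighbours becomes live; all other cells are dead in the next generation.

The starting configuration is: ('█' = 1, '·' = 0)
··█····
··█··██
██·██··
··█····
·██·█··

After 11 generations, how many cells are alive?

k=0  ··█····
··█··██
██·██··
··█····
·██·█··
k=1  ··█··█·
█·█·███
██·████
█···█··
·██····
k=2  █·█·██·
··█····
··█····
····█··
·███···
k=3  ····█··
··█····
···█···
·█·····
·██··█·
k=4  ·███···
···█···
··█····
·█·····
·██····
k=5  ·█·█···
·█·█···
··█····
·█·····
█··█···
k=6  ██·██··
·█·█···
·██····
·██····
██·····
k=7  ···██··
···██··
█··█···
·······
···█···
k=8  ··█····
··█····
···██··
·······
···██··
k=9  ··█····
··█····
···█···
·······
···█···
k=10  ··██···
··██···
·······
·······
·······
k=11  ··██···
··██···
·······
·······
·······

4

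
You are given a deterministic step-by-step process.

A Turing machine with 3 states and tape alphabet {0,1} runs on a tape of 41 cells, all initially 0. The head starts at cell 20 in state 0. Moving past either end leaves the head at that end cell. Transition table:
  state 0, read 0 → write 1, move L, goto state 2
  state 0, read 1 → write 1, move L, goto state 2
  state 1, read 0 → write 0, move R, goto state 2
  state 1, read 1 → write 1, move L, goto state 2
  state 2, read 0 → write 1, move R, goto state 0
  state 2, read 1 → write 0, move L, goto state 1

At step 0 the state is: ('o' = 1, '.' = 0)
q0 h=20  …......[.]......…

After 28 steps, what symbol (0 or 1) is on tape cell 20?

1

k=0  q0 h=20  …......[.]......…
k=1  q2 h=19  …......[.]o.....…
k=2  q0 h=20  ….....o[o]......…
k=3  q2 h=19  …......[o]o.....…
k=4  q1 h=18  …......[.].o....…
k=5  q2 h=19  …......[.]o.....…
k=6  q0 h=20  ….....o[o]......…
k=7  q2 h=19  …......[o]o.....…
k=8  q1 h=18  …......[.].o....…
k=9  q2 h=19  …......[.]o.....…
k=10  q0 h=20  ….....o[o]......…
k=11  q2 h=19  …......[o]o.....…
k=12  q1 h=18  …......[.].o....…
k=13  q2 h=19  …......[.]o.....…
k=14  q0 h=20  ….....o[o]......…
k=15  q2 h=19  …......[o]o.....…
k=16  q1 h=18  …......[.].o....…
k=17  q2 h=19  …......[.]o.....…
k=18  q0 h=20  ….....o[o]......…
k=19  q2 h=19  …......[o]o.....…
k=20  q1 h=18  …......[.].o....…
k=21  q2 h=19  …......[.]o.....…
k=22  q0 h=20  ….....o[o]......…
k=23  q2 h=19  …......[o]o.....…
k=24  q1 h=18  …......[.].o....…
k=25  q2 h=19  …......[.]o.....…
k=26  q0 h=20  ….....o[o]......…
k=27  q2 h=19  …......[o]o.....…
k=28  q1 h=18  …......[.].o....…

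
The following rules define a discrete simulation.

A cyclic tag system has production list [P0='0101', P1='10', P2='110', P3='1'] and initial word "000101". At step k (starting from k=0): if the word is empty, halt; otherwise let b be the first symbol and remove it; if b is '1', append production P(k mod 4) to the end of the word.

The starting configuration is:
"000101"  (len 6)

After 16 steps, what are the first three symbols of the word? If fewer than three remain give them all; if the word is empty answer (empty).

t=0: "000101"  (len 6)
t=1: "00101"  (len 5)
t=2: "0101"  (len 4)
t=3: "101"  (len 3)
t=4: "011"  (len 3)
t=5: "11"  (len 2)
t=6: "110"  (len 3)
t=7: "10110"  (len 5)
t=8: "01101"  (len 5)
t=9: "1101"  (len 4)
t=10: "10110"  (len 5)
t=11: "0110110"  (len 7)
t=12: "110110"  (len 6)
t=13: "101100101"  (len 9)
t=14: "0110010110"  (len 10)
t=15: "110010110"  (len 9)
t=16: "100101101"  (len 9)

100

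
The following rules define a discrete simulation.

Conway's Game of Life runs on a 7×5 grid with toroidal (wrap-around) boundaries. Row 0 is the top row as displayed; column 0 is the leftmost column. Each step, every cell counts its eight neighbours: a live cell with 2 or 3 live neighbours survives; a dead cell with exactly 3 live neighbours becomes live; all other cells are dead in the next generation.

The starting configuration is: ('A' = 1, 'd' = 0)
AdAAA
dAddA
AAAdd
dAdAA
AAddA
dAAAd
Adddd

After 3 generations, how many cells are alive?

step 0: AdAAA
dAddA
AAAdd
dAdAA
AAddA
dAAAd
Adddd
step 1: ddAAd
ddddd
ddddd
dddAd
ddddd
ddAAd
Adddd
step 2: ddddd
ddddd
ddddd
ddddd
ddAAd
ddddd
dAddA
step 3: ddddd
ddddd
ddddd
ddddd
ddddd
ddAAd
ddddd

2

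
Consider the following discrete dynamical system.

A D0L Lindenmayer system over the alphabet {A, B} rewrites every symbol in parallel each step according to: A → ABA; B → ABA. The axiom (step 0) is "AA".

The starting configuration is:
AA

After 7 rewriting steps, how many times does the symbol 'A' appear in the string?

2916

gen 0: AA
gen 1: ABAABA
gen 2: ABAABAABAABAABAABA
gen 3: ABAABAABAABAABAABAABAABAABAABAABAABAABAABAABAABAABAABA
gen 4: ABAABAABAABAABAABAABAABAABAABAABAABAABAABAABAABAABAABAABAA…AABAABAABAABAABAABAABAABAABAABAABAABAABAABAABAABAABAABAABA  (len 162)
gen 5: ABAABAABAABAABAABAABAABAABAABAABAABAABAABAABAABAABAABAABAA…AABAABAABAABAABAABAABAABAABAABAABAABAABAABAABAABAABAABAABA  (len 486)
gen 6: ABAABAABAABAABAABAABAABAABAABAABAABAABAABAABAABAABAABAABAA…AABAABAABAABAABAABAABAABAABAABAABAABAABAABAABAABAABAABAABA  (len 1458)
gen 7: ABAABAABAABAABAABAABAABAABAABAABAABAABAABAABAABAABAABAABAA…AABAABAABAABAABAABAABAABAABAABAABAABAABAABAABAABAABAABAABA  (len 4374)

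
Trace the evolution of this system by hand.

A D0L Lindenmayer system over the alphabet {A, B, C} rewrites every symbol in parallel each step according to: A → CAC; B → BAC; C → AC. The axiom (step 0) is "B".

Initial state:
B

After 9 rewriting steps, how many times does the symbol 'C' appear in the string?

gen 0: B
gen 1: BAC
gen 2: BACCACAC
gen 3: BACCACACACCACACCACAC
gen 4: BACCACACACCACACCACACCACACACCACACCACACACCACACCACAC
gen 5: BACCACACACCACACCACACCACACACCACACCACACACCACACCACACACCACACCACACCACACACCACACCACACACCACACCACACCACACACCACACCACACACCACACCACAC
gen 6: BACCACACACCACACCACACCACACACCACACCACACACCACACCACACACCACACCA…CACACACCACACCACACACCACACCACACCACACACCACACCACACACCACACCACAC  (len 288)
gen 7: BACCACACACCACACCACACCACACACCACACCACACACCACACCACACACCACACCA…CACACACCACACCACACACCACACCACACCACACACCACACCACACACCACACCACAC  (len 696)
gen 8: BACCACACACCACACCACACCACACACCACACCACACACCACACCACACACCACACCA…CACACACCACACCACACACCACACCACACCACACACCACACCACACACCACACCACAC  (len 1681)
gen 9: BACCACACACCACACCACACCACACACCACACCACACACCACACCACACACCACACCA…CACACACCACACCACACACCACACCACACCACACACCACACCACACACCACACCACAC  (len 4059)

2377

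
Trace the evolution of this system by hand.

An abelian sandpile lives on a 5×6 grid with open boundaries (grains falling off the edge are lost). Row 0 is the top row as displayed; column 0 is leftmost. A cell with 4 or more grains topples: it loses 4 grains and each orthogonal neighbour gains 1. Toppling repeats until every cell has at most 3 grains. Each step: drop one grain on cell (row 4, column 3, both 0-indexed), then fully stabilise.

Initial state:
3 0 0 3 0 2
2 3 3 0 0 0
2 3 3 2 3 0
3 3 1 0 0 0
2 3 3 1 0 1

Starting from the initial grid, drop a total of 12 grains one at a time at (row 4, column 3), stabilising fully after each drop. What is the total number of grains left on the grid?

step 0: 3 0 0 3 0 2
2 3 3 0 0 0
2 3 3 2 3 0
3 3 1 0 0 0
2 3 3 1 0 1
step 1: 3 0 0 3 0 2
2 3 3 0 0 0
2 3 3 2 3 0
3 3 1 0 0 0
2 3 3 2 0 1
step 2: 3 0 0 3 0 2
2 3 3 0 0 0
2 3 3 2 3 0
3 3 1 0 0 0
2 3 3 3 0 1
step 3: 0 2 1 3 0 2
1 2 1 1 0 0
1 3 2 3 3 0
2 3 0 2 0 0
0 2 2 1 1 1
step 4: 0 2 1 3 0 2
1 2 1 1 0 0
1 3 2 3 3 0
2 3 0 2 0 0
0 2 2 2 1 1
step 5: 0 2 1 3 0 2
1 2 1 1 0 0
1 3 2 3 3 0
2 3 0 2 0 0
0 2 2 3 1 1
step 6: 0 2 1 3 0 2
1 2 1 1 0 0
1 3 2 3 3 0
2 3 0 3 0 0
0 2 3 0 2 1
step 7: 0 2 1 3 0 2
1 2 1 1 0 0
1 3 2 3 3 0
2 3 0 3 0 0
0 2 3 1 2 1
step 8: 0 2 1 3 0 2
1 2 1 1 0 0
1 3 2 3 3 0
2 3 0 3 0 0
0 2 3 2 2 1
step 9: 0 2 1 3 0 2
1 2 1 1 0 0
1 3 2 3 3 0
2 3 0 3 0 0
0 2 3 3 2 1
step 10: 0 2 1 3 0 2
1 2 1 2 1 0
1 3 3 1 0 1
2 3 2 1 2 0
0 3 0 2 3 1
step 11: 0 2 1 3 0 2
1 2 1 2 1 0
1 3 3 1 0 1
2 3 2 1 2 0
0 3 0 3 3 1
step 12: 0 2 1 3 0 2
1 2 1 2 1 0
1 3 3 1 0 1
2 3 2 2 3 0
0 3 1 1 0 2

43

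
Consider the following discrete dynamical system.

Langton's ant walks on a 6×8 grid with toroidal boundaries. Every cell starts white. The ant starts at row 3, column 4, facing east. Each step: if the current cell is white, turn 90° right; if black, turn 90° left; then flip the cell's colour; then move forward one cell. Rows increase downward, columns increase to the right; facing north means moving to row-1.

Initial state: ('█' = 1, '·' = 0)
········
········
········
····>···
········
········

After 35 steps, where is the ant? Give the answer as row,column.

3,1

0) ········
········
········
····>···
········
········
1) ········
········
········
····█···
····v···
········
2) ········
········
········
····█···
···<█···
········
3) ········
········
········
···^█···
···██···
········
4) ········
········
········
···█>···
···██···
········
5) ········
········
····^···
···█····
···██···
········
6) ········
········
····█>··
···█····
···██···
········
7) ········
········
····██··
···█·v··
···██···
········
8) ········
········
····██··
···█<█··
···██···
········
9) ········
········
····^█··
···███··
···██···
········
10) ········
········
···<·█··
···███··
···██···
········
11) ········
···^····
···█·█··
···███··
···██···
········
12) ········
···█>···
···█·█··
···███··
···██···
········
13) ········
···██···
···█v█··
···███··
···██···
········
14) ········
···██···
···<██··
···███··
···██···
········
15) ········
···██···
····██··
···v██··
···██···
········
16) ········
···██···
····██··
····>█··
···██···
········
17) ········
···██···
····^█··
·····█··
···██···
········
18) ········
···██···
···<·█··
·····█··
···██···
········
19) ········
···^█···
···█·█··
·····█··
···██···
········
20) ········
··<·█···
···█·█··
·····█··
···██···
········
21) ··^·····
··█·█···
···█·█··
·····█··
···██···
········
22) ··█>····
··█·█···
···█·█··
·····█··
···██···
········
23) ··██····
··█v█···
···█·█··
·····█··
···██···
········
24) ··██····
··<██···
···█·█··
·····█··
···██···
········
25) ··██····
···██···
··v█·█··
·····█··
···██···
········
26) ··██····
···██···
·<██·█··
·····█··
···██···
········
27) ··██····
·^·██···
·███·█··
·····█··
···██···
········
28) ··██····
·█>██···
·███·█··
·····█··
···██···
········
29) ··██····
·████···
·█v█·█··
·····█··
···██···
········
30) ··██····
·████···
·█·>·█··
·····█··
···██···
········
31) ··██····
·██^█···
·█···█··
·····█··
···██···
········
32) ··██····
·█<·█···
·█···█··
·····█··
···██···
········
33) ··██····
·█··█···
·█v··█··
·····█··
···██···
········
34) ··██····
·█··█···
·<█··█··
·····█··
···██···
········
35) ··██····
·█··█···
··█··█··
·v···█··
···██···
········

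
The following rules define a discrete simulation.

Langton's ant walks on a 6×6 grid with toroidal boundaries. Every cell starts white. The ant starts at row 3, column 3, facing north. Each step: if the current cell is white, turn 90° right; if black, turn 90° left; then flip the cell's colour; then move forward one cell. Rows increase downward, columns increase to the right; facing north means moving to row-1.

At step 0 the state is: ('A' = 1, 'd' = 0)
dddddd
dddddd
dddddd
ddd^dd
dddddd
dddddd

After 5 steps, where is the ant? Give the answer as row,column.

3,2

gen 0: dddddd
dddddd
dddddd
ddd^dd
dddddd
dddddd
gen 1: dddddd
dddddd
dddddd
dddA>d
dddddd
dddddd
gen 2: dddddd
dddddd
dddddd
dddAAd
ddddvd
dddddd
gen 3: dddddd
dddddd
dddddd
dddAAd
ddd<Ad
dddddd
gen 4: dddddd
dddddd
dddddd
ddd^Ad
dddAAd
dddddd
gen 5: dddddd
dddddd
dddddd
dd<dAd
dddAAd
dddddd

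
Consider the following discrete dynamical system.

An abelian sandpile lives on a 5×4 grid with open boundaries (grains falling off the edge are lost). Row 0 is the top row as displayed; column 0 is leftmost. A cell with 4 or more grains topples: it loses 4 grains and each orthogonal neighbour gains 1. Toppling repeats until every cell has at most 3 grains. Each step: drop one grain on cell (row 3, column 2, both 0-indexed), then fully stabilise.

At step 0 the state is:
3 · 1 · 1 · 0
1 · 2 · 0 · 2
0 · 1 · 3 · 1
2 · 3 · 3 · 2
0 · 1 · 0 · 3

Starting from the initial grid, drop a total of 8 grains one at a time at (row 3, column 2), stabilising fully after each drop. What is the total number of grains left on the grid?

gen 0: 3 · 1 · 1 · 0
1 · 2 · 0 · 2
0 · 1 · 3 · 1
2 · 3 · 3 · 2
0 · 1 · 0 · 3
gen 1: 3 · 1 · 1 · 0
1 · 2 · 1 · 2
0 · 3 · 0 · 2
3 · 0 · 2 · 3
0 · 2 · 1 · 3
gen 2: 3 · 1 · 1 · 0
1 · 2 · 1 · 2
0 · 3 · 0 · 2
3 · 0 · 3 · 3
0 · 2 · 1 · 3
gen 3: 3 · 1 · 1 · 0
1 · 2 · 1 · 2
0 · 3 · 1 · 3
3 · 1 · 1 · 1
0 · 2 · 3 · 0
gen 4: 3 · 1 · 1 · 0
1 · 2 · 1 · 2
0 · 3 · 1 · 3
3 · 1 · 2 · 1
0 · 2 · 3 · 0
gen 5: 3 · 1 · 1 · 0
1 · 2 · 1 · 2
0 · 3 · 1 · 3
3 · 1 · 3 · 1
0 · 2 · 3 · 0
gen 6: 3 · 1 · 1 · 0
1 · 2 · 1 · 2
0 · 3 · 2 · 3
3 · 2 · 1 · 2
0 · 3 · 0 · 1
gen 7: 3 · 1 · 1 · 0
1 · 2 · 1 · 2
0 · 3 · 2 · 3
3 · 2 · 2 · 2
0 · 3 · 0 · 1
gen 8: 3 · 1 · 1 · 0
1 · 2 · 1 · 2
0 · 3 · 2 · 3
3 · 2 · 3 · 2
0 · 3 · 0 · 1

33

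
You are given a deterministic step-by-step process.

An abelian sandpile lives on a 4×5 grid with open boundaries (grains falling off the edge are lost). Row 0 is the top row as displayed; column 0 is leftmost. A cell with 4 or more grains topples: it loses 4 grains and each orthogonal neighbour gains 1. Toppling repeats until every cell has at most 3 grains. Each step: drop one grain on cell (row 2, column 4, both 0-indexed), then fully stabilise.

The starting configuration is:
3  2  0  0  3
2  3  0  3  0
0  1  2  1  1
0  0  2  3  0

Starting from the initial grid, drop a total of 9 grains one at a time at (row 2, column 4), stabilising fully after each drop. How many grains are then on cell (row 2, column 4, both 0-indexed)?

step 0: 3  2  0  0  3
2  3  0  3  0
0  1  2  1  1
0  0  2  3  0
step 1: 3  2  0  0  3
2  3  0  3  0
0  1  2  1  2
0  0  2  3  0
step 2: 3  2  0  0  3
2  3  0  3  0
0  1  2  1  3
0  0  2  3  0
step 3: 3  2  0  0  3
2  3  0  3  1
0  1  2  2  0
0  0  2  3  1
step 4: 3  2  0  0  3
2  3  0  3  1
0  1  2  2  1
0  0  2  3  1
step 5: 3  2  0  0  3
2  3  0  3  1
0  1  2  2  2
0  0  2  3  1
step 6: 3  2  0  0  3
2  3  0  3  1
0  1  2  2  3
0  0  2  3  1
step 7: 3  2  0  0  3
2  3  0  3  2
0  1  2  3  0
0  0  2  3  2
step 8: 3  2  0  0  3
2  3  0  3  2
0  1  2  3  1
0  0  2  3  2
step 9: 3  2  0  0  3
2  3  0  3  2
0  1  2  3  2
0  0  2  3  2

2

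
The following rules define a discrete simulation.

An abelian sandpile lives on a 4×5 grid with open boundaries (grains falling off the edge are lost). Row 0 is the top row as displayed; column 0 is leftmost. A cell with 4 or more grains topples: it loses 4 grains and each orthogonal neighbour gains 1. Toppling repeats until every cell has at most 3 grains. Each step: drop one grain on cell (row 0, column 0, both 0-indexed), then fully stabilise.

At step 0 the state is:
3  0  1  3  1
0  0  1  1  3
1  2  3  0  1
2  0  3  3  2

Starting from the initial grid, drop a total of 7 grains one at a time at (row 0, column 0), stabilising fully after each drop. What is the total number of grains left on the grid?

[0] 3  0  1  3  1
0  0  1  1  3
1  2  3  0  1
2  0  3  3  2
[1] 0  1  1  3  1
1  0  1  1  3
1  2  3  0  1
2  0  3  3  2
[2] 1  1  1  3  1
1  0  1  1  3
1  2  3  0  1
2  0  3  3  2
[3] 2  1  1  3  1
1  0  1  1  3
1  2  3  0  1
2  0  3  3  2
[4] 3  1  1  3  1
1  0  1  1  3
1  2  3  0  1
2  0  3  3  2
[5] 0  2  1  3  1
2  0  1  1  3
1  2  3  0  1
2  0  3  3  2
[6] 1  2  1  3  1
2  0  1  1  3
1  2  3  0  1
2  0  3  3  2
[7] 2  2  1  3  1
2  0  1  1  3
1  2  3  0  1
2  0  3  3  2

33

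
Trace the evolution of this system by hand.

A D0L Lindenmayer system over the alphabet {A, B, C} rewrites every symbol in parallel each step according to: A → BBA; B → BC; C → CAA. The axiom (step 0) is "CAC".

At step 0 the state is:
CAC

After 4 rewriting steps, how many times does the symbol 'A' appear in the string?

49

k=0  CAC
k=1  CAABBACAA
k=2  CAABBABBABCBCBBACAABBABBA
k=3  CAABBABBABCBCBBABCBCBBABCCAABCCAABCBCBBACAABBABBABCBCBBABCBCBBA
k=4  CAABBABBABCBCBBABCBCBBABCCAABCCAABCBCBBABCCAABCCAABCBCBBAB…ACAABBABBABCBCBBABCBCBBABCCAABCCAABCBCBBABCCAABCCAABCBCBBA  (len 159)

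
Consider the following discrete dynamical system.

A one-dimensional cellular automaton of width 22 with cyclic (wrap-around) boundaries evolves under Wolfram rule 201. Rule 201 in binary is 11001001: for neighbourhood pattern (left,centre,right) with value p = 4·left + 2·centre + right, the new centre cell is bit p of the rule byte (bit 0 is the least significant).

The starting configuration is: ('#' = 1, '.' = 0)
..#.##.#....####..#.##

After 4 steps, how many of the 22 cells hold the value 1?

step 0: ..#.##.#....####..#.##
step 1: ....##...##.####....##
step 2: .##.##.#.##.####.##.##
step 3: .##.##...##.####.##.##
step 4: .##.##.#.##.####.##.##

15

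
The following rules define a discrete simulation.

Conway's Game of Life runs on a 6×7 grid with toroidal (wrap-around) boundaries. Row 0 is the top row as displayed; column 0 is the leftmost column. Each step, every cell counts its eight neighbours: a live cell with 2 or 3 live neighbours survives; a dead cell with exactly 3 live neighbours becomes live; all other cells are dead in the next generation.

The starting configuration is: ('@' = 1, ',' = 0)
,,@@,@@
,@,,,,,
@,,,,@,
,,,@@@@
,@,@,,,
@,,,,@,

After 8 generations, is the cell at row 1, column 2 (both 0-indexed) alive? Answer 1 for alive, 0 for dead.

0) ,,@@,@@
,@,,,,,
@,,,,@,
,,,@@@@
,@,@,,,
@,,,,@,
1) @@@,@@@
@@@,@@,
@,,,,@,
@,@@,@@
@,@@,,,
@@,@,@,
2) ,,,,,,,
,,@,,,,
,,,,,,,
@,@@,@,
,,,,,@,
,,,,,@,
3) ,,,,,,,
,,,,,,,
,@@@,,,
,,,,@,@
,,,,,@,
,,,,,,,
4) ,,,,,,,
,,@,,,,
,,@@,,,
,,@@@@,
,,,,,@,
,,,,,,,
5) ,,,,,,,
,,@@,,,
,@,,,,,
,,@,,@,
,,,@,@,
,,,,,,,
6) ,,,,,,,
,,@,,,,
,@,@,,,
,,@,@,,
,,,,@,,
,,,,,,,
7) ,,,,,,,
,,@,,,,
,@,@,,,
,,@,@,,
,,,@,,,
,,,,,,,
8) ,,,,,,,
,,@,,,,
,@,@,,,
,,@,@,,
,,,@,,,
,,,,,,,

1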